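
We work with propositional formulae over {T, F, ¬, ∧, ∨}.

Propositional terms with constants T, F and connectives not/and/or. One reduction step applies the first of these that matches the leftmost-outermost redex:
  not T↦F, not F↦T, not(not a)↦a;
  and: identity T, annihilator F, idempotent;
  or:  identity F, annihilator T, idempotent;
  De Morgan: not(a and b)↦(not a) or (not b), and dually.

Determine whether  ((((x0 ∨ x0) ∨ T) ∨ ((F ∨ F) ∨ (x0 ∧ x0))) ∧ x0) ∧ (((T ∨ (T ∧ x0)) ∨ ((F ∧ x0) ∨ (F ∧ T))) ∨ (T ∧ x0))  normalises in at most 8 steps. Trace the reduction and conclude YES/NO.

  start: ((((x0 ∨ x0) ∨ T) ∨ ((F ∨ F) ∨ (x0 ∧ x0))) ∧ x0) ∧ (((T ∨ (T ∧ x0)) ∨ ((F ∧ x0) ∨ (F ∧ T))) ∨ (T ∧ x0))
  [1] ((T ∨ ((F ∨ F) ∨ (x0 ∧ x0))) ∧ x0) ∧ (((T ∨ (T ∧ x0)) ∨ ((F ∧ x0) ∨ (F ∧ T))) ∨ (T ∧ x0))
  [2] (T ∧ x0) ∧ (((T ∨ (T ∧ x0)) ∨ ((F ∧ x0) ∨ (F ∧ T))) ∨ (T ∧ x0))
  [3] x0 ∧ (((T ∨ (T ∧ x0)) ∨ ((F ∧ x0) ∨ (F ∧ T))) ∨ (T ∧ x0))
  [4] x0 ∧ ((T ∨ ((F ∧ x0) ∨ (F ∧ T))) ∨ (T ∧ x0))
  [5] x0 ∧ (T ∨ (T ∧ x0))
  [6] x0 ∧ T
  [7] x0

Answer: YES — reaches normal form x0 in 7 ≤ 8 steps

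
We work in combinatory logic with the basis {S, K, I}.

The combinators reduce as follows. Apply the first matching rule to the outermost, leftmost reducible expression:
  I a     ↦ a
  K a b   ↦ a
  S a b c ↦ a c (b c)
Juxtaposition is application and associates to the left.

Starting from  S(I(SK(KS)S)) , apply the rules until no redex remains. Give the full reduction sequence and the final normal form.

  start: S(I(SK(KS)S))
  step 1: S(SK(KS)S)
  step 2: S(KS(KSS))
  step 3: SS

Answer: normal form = SS  (in 3 steps)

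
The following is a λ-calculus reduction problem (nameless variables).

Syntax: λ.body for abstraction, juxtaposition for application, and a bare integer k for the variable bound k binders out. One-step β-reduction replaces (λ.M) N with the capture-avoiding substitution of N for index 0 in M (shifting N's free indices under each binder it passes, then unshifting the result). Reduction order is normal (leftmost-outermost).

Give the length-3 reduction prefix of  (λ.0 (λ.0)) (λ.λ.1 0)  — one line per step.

Answer: after 3 steps: λ.0

Reduction:
  start: (λ.0 (λ.0)) (λ.λ.1 0)
  step 1: (λ.λ.1 0) (λ.0)
  step 2: λ.(λ.0) 0
  step 3: λ.0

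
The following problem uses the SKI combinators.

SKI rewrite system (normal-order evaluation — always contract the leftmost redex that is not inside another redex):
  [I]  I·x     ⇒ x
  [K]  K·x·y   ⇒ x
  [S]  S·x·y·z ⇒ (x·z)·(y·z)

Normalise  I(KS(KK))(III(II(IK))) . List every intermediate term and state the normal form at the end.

  start: I(KS(KK))(III(II(IK)))
  →1  KS(KK)(III(II(IK)))
  →2  S(III(II(IK)))
  →3  S(II(II(IK)))
  →4  S(I(II(IK)))
  →5  S(II(IK))
  →6  S(I(IK))
  →7  S(IK)
  →8  SK

Answer: normal form = SK  (in 8 steps)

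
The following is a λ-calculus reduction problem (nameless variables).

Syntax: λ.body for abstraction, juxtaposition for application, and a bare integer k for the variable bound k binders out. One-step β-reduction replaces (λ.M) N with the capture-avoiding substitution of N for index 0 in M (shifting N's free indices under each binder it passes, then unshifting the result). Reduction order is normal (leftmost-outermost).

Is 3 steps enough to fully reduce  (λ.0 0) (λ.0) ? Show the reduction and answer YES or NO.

Answer: YES — reaches normal form λ.0 in 2 ≤ 3 steps

Reduction:
  start: (λ.0 0) (λ.0)
  →1  (λ.0) (λ.0)
  →2  λ.0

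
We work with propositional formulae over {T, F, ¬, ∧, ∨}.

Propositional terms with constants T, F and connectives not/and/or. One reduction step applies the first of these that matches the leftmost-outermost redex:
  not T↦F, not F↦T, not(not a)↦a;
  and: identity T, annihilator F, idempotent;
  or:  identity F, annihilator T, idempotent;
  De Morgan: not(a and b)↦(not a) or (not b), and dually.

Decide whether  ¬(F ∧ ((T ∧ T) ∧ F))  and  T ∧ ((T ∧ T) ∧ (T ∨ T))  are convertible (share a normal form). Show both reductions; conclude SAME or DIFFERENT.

Answer: SAME — A ⇓ T, B ⇓ T

Working:
Term A:
  start: ¬(F ∧ ((T ∧ T) ∧ F))
  [1] ¬F ∨ ¬((T ∧ T) ∧ F)
  [2] T ∨ ¬((T ∧ T) ∧ F)
  [3] T

Term B:
  start: T ∧ ((T ∧ T) ∧ (T ∨ T))
  [1] (T ∧ T) ∧ (T ∨ T)
  [2] T ∧ (T ∨ T)
  [3] T ∨ T
  [4] T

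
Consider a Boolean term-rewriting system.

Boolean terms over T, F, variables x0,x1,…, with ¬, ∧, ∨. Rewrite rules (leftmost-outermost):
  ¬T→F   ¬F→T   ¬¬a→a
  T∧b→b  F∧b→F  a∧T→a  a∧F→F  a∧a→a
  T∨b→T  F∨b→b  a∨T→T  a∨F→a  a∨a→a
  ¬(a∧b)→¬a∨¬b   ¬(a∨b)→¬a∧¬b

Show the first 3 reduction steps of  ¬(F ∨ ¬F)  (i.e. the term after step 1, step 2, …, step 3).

Answer: after 3 steps: ¬¬F

Reduction:
  start: ¬(F ∨ ¬F)
  step 1: ¬F ∧ ¬¬F
  step 2: T ∧ ¬¬F
  step 3: ¬¬F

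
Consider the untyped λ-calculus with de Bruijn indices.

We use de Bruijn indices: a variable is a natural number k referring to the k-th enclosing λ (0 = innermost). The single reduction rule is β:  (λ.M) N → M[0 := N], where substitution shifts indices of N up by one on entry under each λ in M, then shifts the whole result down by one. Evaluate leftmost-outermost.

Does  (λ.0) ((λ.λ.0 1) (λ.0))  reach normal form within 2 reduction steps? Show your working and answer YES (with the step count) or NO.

  start: (λ.0) ((λ.λ.0 1) (λ.0))
  [1] (λ.λ.0 1) (λ.0)
  [2] λ.0 (λ.0)

Answer: YES — reaches normal form λ.0 (λ.0) in 2 ≤ 2 steps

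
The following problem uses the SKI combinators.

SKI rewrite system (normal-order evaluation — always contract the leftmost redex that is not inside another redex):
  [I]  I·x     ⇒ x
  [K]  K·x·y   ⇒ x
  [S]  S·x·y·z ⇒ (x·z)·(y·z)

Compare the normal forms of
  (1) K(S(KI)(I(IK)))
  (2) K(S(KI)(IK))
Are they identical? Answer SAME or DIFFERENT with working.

Answer: SAME — A ⇓ K(S(KI)K), B ⇓ K(S(KI)K)

Derivation:
Term A:
  start: K(S(KI)(I(IK)))
  [1] K(S(KI)(IK))
  [2] K(S(KI)K)

Term B:
  start: K(S(KI)(IK))
  [1] K(S(KI)K)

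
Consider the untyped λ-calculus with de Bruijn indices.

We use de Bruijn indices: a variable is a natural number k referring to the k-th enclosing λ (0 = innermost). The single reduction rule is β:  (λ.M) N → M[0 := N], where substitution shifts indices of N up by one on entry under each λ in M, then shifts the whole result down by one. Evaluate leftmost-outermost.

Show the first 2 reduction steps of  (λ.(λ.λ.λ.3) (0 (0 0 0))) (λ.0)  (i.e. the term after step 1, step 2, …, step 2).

Answer: after 2 steps: λ.λ.λ.0

Reduction:
  start: (λ.(λ.λ.λ.3) (0 (0 0 0))) (λ.0)
  [1] (λ.λ.λ.λ.0) ((λ.0) ((λ.0) (λ.0) (λ.0)))
  [2] λ.λ.λ.0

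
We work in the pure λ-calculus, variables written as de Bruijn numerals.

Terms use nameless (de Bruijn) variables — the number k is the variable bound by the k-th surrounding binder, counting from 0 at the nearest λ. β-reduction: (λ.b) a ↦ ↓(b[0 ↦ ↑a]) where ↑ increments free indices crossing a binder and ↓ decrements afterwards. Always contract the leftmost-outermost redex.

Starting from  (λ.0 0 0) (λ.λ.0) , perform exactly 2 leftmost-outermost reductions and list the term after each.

  start: (λ.0 0 0) (λ.λ.0)
  →1  (λ.λ.0) (λ.λ.0) (λ.λ.0)
  →2  (λ.0) (λ.λ.0)

Answer: after 2 steps: (λ.0) (λ.λ.0)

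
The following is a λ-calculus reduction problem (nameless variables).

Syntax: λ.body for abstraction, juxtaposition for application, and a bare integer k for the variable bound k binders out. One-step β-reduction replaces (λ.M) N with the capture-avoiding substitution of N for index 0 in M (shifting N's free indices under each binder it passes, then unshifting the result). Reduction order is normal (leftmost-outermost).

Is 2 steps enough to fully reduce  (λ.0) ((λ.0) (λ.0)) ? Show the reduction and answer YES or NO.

  start: (λ.0) ((λ.0) (λ.0))
  step 1: (λ.0) (λ.0)
  step 2: λ.0

Answer: YES — reaches normal form λ.0 in 2 ≤ 2 steps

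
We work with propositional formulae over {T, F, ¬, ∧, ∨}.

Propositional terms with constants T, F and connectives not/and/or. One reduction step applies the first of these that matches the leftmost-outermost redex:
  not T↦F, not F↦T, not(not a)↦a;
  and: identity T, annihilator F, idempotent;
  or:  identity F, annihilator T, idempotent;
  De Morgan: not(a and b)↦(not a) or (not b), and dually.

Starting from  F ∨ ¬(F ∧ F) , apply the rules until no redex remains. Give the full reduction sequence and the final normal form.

Answer: normal form = T  (in 4 steps)

Reduction:
  start: F ∨ ¬(F ∧ F)
  [1] ¬(F ∧ F)
  [2] ¬F ∨ ¬F
  [3] ¬F
  [4] T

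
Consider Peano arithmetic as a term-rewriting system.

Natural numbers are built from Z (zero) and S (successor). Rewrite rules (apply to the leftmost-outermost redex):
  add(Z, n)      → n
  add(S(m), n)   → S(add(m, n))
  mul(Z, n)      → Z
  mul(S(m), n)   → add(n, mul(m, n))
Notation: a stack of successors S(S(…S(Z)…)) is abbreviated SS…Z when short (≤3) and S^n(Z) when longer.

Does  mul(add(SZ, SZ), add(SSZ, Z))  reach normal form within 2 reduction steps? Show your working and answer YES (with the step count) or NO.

Answer: NO — after 2 steps the term is add(add(SSZ, Z), mul(add(Z, SZ), add(SSZ, Z))), not yet normal

Working:
  start: mul(add(SZ, SZ), add(SSZ, Z))
  step 1: mul(S(add(Z, SZ)), add(SSZ, Z))
  step 2: add(add(SSZ, Z), mul(add(Z, SZ), add(SSZ, Z)))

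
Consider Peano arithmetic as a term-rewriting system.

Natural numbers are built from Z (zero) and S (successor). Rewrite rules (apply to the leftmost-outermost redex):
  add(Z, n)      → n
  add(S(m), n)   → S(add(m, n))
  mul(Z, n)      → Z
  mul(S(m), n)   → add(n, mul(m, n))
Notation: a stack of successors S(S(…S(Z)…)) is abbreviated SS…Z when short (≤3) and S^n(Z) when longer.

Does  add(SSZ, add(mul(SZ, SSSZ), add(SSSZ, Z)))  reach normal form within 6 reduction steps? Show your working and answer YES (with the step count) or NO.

Answer: NO — after 6 steps the term is S(S(S(add(add(SSZ, mul(Z, SSSZ)), add(SSSZ, Z))))), not yet normal

Working:
  start: add(SSZ, add(mul(SZ, SSSZ), add(SSSZ, Z)))
  step 1: S(add(SZ, add(mul(SZ, SSSZ), add(SSSZ, Z))))
  step 2: S(S(add(Z, add(mul(SZ, SSSZ), add(SSSZ, Z)))))
  step 3: S(S(add(mul(SZ, SSSZ), add(SSSZ, Z))))
  step 4: S(S(add(add(SSSZ, mul(Z, SSSZ)), add(SSSZ, Z))))
  step 5: S(S(add(S(add(SSZ, mul(Z, SSSZ))), add(SSSZ, Z))))
  step 6: S(S(S(add(add(SSZ, mul(Z, SSSZ)), add(SSSZ, Z)))))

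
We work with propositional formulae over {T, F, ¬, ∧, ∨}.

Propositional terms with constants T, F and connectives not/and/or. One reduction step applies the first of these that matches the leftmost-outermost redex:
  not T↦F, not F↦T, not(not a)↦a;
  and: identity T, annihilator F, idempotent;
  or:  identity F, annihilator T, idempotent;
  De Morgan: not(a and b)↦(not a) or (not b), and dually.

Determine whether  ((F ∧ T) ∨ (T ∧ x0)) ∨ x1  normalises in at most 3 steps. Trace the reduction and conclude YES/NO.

Answer: YES — reaches normal form x0 ∨ x1 in 3 ≤ 3 steps

Reduction:
  start: ((F ∧ T) ∨ (T ∧ x0)) ∨ x1
  step 1: (F ∨ (T ∧ x0)) ∨ x1
  step 2: (T ∧ x0) ∨ x1
  step 3: x0 ∨ x1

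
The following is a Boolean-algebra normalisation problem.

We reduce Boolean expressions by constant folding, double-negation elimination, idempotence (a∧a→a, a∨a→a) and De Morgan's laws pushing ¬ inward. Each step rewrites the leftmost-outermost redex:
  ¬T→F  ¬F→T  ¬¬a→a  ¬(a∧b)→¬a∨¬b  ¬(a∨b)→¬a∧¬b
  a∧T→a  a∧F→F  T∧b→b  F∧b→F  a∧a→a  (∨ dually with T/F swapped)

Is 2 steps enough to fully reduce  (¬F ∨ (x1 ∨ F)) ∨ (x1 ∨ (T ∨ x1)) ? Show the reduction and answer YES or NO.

  start: (¬F ∨ (x1 ∨ F)) ∨ (x1 ∨ (T ∨ x1))
  [1] (T ∨ (x1 ∨ F)) ∨ (x1 ∨ (T ∨ x1))
  [2] T ∨ (x1 ∨ (T ∨ x1))

Answer: NO — after 2 steps the term is T ∨ (x1 ∨ (T ∨ x1)), not yet normal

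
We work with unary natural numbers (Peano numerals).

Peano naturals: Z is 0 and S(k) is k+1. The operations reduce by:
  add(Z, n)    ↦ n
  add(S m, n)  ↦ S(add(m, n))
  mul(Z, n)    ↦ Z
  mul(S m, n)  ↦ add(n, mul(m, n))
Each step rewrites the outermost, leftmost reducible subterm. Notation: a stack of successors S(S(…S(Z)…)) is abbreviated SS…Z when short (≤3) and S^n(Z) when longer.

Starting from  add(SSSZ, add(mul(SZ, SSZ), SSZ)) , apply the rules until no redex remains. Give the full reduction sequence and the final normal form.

Answer: normal form = S^7(Z)  (in 12 steps)

Derivation:
  start: add(SSSZ, add(mul(SZ, SSZ), SSZ))
  step 1: S(add(SSZ, add(mul(SZ, SSZ), SSZ)))
  step 2: S(S(add(SZ, add(mul(SZ, SSZ), SSZ))))
  step 3: S(S(S(add(Z, add(mul(SZ, SSZ), SSZ)))))
  step 4: S(S(S(add(mul(SZ, SSZ), SSZ))))
  step 5: S(S(S(add(add(SSZ, mul(Z, SSZ)), SSZ))))
  step 6: S(S(S(add(S(add(SZ, mul(Z, SSZ))), SSZ))))
  step 7: S(S(S(S(add(add(SZ, mul(Z, SSZ)), SSZ)))))
  step 8: S(S(S(S(add(S(add(Z, mul(Z, SSZ))), SSZ)))))
  step 9: S(S(S(S(S(add(add(Z, mul(Z, SSZ)), SSZ))))))
  step 10: S(S(S(S(S(add(mul(Z, SSZ), SSZ))))))
  step 11: S(S(S(S(S(add(Z, SSZ))))))
  step 12: S^7(Z)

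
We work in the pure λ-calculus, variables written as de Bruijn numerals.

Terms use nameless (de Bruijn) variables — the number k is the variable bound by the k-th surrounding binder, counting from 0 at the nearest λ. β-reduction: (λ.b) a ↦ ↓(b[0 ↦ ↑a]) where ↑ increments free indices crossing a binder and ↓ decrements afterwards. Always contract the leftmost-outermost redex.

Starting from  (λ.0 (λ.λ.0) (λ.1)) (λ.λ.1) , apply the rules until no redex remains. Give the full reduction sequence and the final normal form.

Answer: normal form = λ.λ.0  (in 3 steps)

Reduction:
  start: (λ.0 (λ.λ.0) (λ.1)) (λ.λ.1)
  →1  (λ.λ.1) (λ.λ.0) (λ.λ.λ.1)
  →2  (λ.λ.λ.0) (λ.λ.λ.1)
  →3  λ.λ.0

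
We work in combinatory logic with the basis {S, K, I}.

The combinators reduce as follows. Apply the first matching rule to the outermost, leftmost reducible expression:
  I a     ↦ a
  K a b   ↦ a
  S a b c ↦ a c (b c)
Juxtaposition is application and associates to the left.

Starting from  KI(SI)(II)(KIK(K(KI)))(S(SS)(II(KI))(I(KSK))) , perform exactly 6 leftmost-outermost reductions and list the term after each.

  start: KI(SI)(II)(KIK(K(KI)))(S(SS)(II(KI))(I(KSK)))
  step 1: I(II)(KIK(K(KI)))(S(SS)(II(KI))(I(KSK)))
  step 2: II(KIK(K(KI)))(S(SS)(II(KI))(I(KSK)))
  step 3: I(KIK(K(KI)))(S(SS)(II(KI))(I(KSK)))
  step 4: KIK(K(KI))(S(SS)(II(KI))(I(KSK)))
  step 5: I(K(KI))(S(SS)(II(KI))(I(KSK)))
  step 6: K(KI)(S(SS)(II(KI))(I(KSK)))

Answer: after 6 steps: K(KI)(S(SS)(II(KI))(I(KSK)))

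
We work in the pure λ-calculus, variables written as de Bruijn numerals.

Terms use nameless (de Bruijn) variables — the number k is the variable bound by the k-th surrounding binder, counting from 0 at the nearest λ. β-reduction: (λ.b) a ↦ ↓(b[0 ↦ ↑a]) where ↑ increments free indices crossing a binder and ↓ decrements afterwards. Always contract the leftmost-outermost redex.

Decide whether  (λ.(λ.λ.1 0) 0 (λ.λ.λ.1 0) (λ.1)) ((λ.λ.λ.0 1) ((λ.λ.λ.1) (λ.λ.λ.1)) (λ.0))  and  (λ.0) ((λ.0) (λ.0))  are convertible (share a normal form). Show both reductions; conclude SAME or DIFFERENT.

Term A:
  start: (λ.(λ.λ.1 0) 0 (λ.λ.λ.1 0) (λ.1)) ((λ.λ.λ.0 1) ((λ.λ.λ.1) (λ.λ.λ.1)) (λ.0))
  step 1: (λ.λ.1 0) ((λ.λ.λ.0 1) ((λ.λ.λ.1) (λ.λ.λ.1)) (λ.0)) (λ.λ.λ.1 0) (λ.(λ.λ.λ.0 1) ((λ.λ.λ.1) (λ.λ.λ.1)) (λ.0))
  step 2: (λ.(λ.λ.λ.0 1) ((λ.λ.λ.1) (λ.λ.λ.1)) (λ.0) 0) (λ.λ.λ.1 0) (λ.(λ.λ.λ.0 1) ((λ.λ.λ.1) (λ.λ.λ.1)) (λ.0))
  step 3: (λ.λ.λ.0 1) ((λ.λ.λ.1) (λ.λ.λ.1)) (λ.0) (λ.λ.λ.1 0) (λ.(λ.λ.λ.0 1) ((λ.λ.λ.1) (λ.λ.λ.1)) (λ.0))
  step 4: (λ.λ.0 1) (λ.0) (λ.λ.λ.1 0) (λ.(λ.λ.λ.0 1) ((λ.λ.λ.1) (λ.λ.λ.1)) (λ.0))
  step 5: (λ.0 (λ.0)) (λ.λ.λ.1 0) (λ.(λ.λ.λ.0 1) ((λ.λ.λ.1) (λ.λ.λ.1)) (λ.0))
  step 6: (λ.λ.λ.1 0) (λ.0) (λ.(λ.λ.λ.0 1) ((λ.λ.λ.1) (λ.λ.λ.1)) (λ.0))
  step 7: (λ.λ.1 0) (λ.(λ.λ.λ.0 1) ((λ.λ.λ.1) (λ.λ.λ.1)) (λ.0))
  step 8: λ.(λ.(λ.λ.λ.0 1) ((λ.λ.λ.1) (λ.λ.λ.1)) (λ.0)) 0
  step 9: λ.(λ.λ.λ.0 1) ((λ.λ.λ.1) (λ.λ.λ.1)) (λ.0)
  step 10: λ.(λ.λ.0 1) (λ.0)
  step 11: λ.λ.0 (λ.0)

Term B:
  start: (λ.0) ((λ.0) (λ.0))
  step 1: (λ.0) (λ.0)
  step 2: λ.0

Answer: DIFFERENT — A ⇓ λ.λ.0 (λ.0), B ⇓ λ.0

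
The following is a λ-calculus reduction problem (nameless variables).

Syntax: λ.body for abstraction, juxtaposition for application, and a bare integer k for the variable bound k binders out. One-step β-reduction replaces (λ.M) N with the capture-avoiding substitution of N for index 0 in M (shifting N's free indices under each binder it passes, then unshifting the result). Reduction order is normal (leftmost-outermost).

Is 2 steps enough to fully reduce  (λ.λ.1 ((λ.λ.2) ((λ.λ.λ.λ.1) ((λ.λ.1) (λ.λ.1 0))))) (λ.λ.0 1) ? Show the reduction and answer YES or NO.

Answer: NO — after 2 steps the term is λ.λ.0 ((λ.λ.3) ((λ.λ.λ.λ.1) ((λ.λ.1) (λ.λ.1 0)))), not yet normal

Reduction:
  start: (λ.λ.1 ((λ.λ.2) ((λ.λ.λ.λ.1) ((λ.λ.1) (λ.λ.1 0))))) (λ.λ.0 1)
  [1] λ.(λ.λ.0 1) ((λ.λ.2) ((λ.λ.λ.λ.1) ((λ.λ.1) (λ.λ.1 0))))
  [2] λ.λ.0 ((λ.λ.3) ((λ.λ.λ.λ.1) ((λ.λ.1) (λ.λ.1 0))))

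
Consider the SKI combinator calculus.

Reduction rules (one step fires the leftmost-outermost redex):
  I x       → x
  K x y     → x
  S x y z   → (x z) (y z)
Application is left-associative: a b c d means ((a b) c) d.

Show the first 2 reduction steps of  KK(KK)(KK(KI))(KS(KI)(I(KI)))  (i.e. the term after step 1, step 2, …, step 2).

  start: KK(KK)(KK(KI))(KS(KI)(I(KI)))
  [1] K(KK(KI))(KS(KI)(I(KI)))
  [2] KK(KI)

Answer: after 2 steps: KK(KI)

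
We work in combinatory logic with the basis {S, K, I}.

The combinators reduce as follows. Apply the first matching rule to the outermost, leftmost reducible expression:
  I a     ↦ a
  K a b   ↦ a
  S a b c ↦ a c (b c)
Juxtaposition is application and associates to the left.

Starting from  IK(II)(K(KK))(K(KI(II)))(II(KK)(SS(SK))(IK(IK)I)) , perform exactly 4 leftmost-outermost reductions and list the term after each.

Answer: after 4 steps: K(KI(II))(II(KK)(SS(SK))(IK(IK)I))

Reduction:
  start: IK(II)(K(KK))(K(KI(II)))(II(KK)(SS(SK))(IK(IK)I))
  step 1: K(II)(K(KK))(K(KI(II)))(II(KK)(SS(SK))(IK(IK)I))
  step 2: II(K(KI(II)))(II(KK)(SS(SK))(IK(IK)I))
  step 3: I(K(KI(II)))(II(KK)(SS(SK))(IK(IK)I))
  step 4: K(KI(II))(II(KK)(SS(SK))(IK(IK)I))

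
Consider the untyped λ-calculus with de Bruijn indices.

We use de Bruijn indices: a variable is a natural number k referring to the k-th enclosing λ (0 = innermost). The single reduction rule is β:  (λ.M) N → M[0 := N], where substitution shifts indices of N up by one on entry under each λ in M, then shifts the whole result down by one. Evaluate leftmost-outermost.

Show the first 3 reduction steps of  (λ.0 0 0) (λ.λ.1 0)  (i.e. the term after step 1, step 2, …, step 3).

Answer: after 3 steps: (λ.λ.1 0) (λ.λ.1 0)

Working:
  start: (λ.0 0 0) (λ.λ.1 0)
  step 1: (λ.λ.1 0) (λ.λ.1 0) (λ.λ.1 0)
  step 2: (λ.(λ.λ.1 0) 0) (λ.λ.1 0)
  step 3: (λ.λ.1 0) (λ.λ.1 0)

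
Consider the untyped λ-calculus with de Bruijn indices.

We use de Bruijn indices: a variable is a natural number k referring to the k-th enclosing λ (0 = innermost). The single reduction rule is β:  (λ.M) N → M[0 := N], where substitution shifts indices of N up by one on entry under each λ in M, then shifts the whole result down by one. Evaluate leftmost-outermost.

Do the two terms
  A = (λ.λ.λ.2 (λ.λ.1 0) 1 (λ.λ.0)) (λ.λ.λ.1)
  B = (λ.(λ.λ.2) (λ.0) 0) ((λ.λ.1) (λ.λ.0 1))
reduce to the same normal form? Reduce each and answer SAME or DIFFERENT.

Term A:
  start: (λ.λ.λ.2 (λ.λ.1 0) 1 (λ.λ.0)) (λ.λ.λ.1)
  step 1: λ.λ.(λ.λ.λ.1) (λ.λ.1 0) 1 (λ.λ.0)
  step 2: λ.λ.(λ.λ.1) 1 (λ.λ.0)
  step 3: λ.λ.(λ.2) (λ.λ.0)
  step 4: λ.λ.1

Term B:
  start: (λ.(λ.λ.2) (λ.0) 0) ((λ.λ.1) (λ.λ.0 1))
  step 1: (λ.λ.(λ.λ.1) (λ.λ.0 1)) (λ.0) ((λ.λ.1) (λ.λ.0 1))
  step 2: (λ.(λ.λ.1) (λ.λ.0 1)) ((λ.λ.1) (λ.λ.0 1))
  step 3: (λ.λ.1) (λ.λ.0 1)
  step 4: λ.λ.λ.0 1

Answer: DIFFERENT — A ⇓ λ.λ.1, B ⇓ λ.λ.λ.0 1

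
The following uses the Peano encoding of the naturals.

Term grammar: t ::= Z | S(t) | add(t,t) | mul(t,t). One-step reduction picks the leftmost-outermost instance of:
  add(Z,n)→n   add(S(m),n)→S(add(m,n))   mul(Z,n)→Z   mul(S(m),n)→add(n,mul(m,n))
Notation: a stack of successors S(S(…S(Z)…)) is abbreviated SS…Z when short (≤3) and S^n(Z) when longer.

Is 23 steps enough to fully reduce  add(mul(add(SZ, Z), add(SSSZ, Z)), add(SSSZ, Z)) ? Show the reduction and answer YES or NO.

  start: add(mul(add(SZ, Z), add(SSSZ, Z)), add(SSSZ, Z))
  [1] add(mul(S(add(Z, Z)), add(SSSZ, Z)), add(SSSZ, Z))
  [2] add(add(add(SSSZ, Z), mul(add(Z, Z), add(SSSZ, Z))), add(SSSZ, Z))
  [3] add(add(S(add(SSZ, Z)), mul(add(Z, Z), add(SSSZ, Z))), add(SSSZ, Z))
  [4] add(S(add(add(SSZ, Z), mul(add(Z, Z), add(SSSZ, Z)))), add(SSSZ, Z))
  [5] S(add(add(add(SSZ, Z), mul(add(Z, Z), add(SSSZ, Z))), add(SSSZ, Z)))
  [6] S(add(add(S(add(SZ, Z)), mul(add(Z, Z), add(SSSZ, Z))), add(SSSZ, Z)))
  [7] S(add(S(add(add(SZ, Z), mul(add(Z, Z), add(SSSZ, Z)))), add(SSSZ, Z)))
  [8] S(S(add(add(add(SZ, Z), mul(add(Z, Z), add(SSSZ, Z))), add(SSSZ, Z))))
  [9] S(S(add(add(S(add(Z, Z)), mul(add(Z, Z), add(SSSZ, Z))), add(SSSZ, Z))))
  [10] S(S(add(S(add(add(Z, Z), mul(add(Z, Z), add(SSSZ, Z)))), add(SSSZ, Z))))
  [11] S(S(S(add(add(add(Z, Z), mul(add(Z, Z), add(SSSZ, Z))), add(SSSZ, Z)))))
  [12] S(S(S(add(add(Z, mul(add(Z, Z), add(SSSZ, Z))), add(SSSZ, Z)))))
  [13] S(S(S(add(mul(add(Z, Z), add(SSSZ, Z)), add(SSSZ, Z)))))
  [14] S(S(S(add(mul(Z, add(SSSZ, Z)), add(SSSZ, Z)))))
  [15] S(S(S(add(Z, add(SSSZ, Z)))))
  [16] S(S(S(add(SSSZ, Z))))
  [17] S(S(S(S(add(SSZ, Z)))))
  [18] S(S(S(S(S(add(SZ, Z))))))
  [19] S(S(S(S(S(S(add(Z, Z)))))))
  [20] S^6(Z)

Answer: YES — reaches normal form S^6(Z) in 20 ≤ 23 steps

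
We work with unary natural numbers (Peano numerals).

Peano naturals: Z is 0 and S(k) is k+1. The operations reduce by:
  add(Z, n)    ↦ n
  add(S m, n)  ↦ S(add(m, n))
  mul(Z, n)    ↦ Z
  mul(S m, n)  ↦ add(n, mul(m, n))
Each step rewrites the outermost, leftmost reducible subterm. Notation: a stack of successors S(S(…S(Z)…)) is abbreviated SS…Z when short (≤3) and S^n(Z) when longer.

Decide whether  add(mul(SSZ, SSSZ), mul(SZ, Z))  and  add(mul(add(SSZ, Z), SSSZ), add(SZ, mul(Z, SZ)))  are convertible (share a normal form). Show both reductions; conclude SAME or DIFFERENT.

Answer: DIFFERENT — A ⇓ S^6(Z), B ⇓ S^7(Z)

Working:
Term A:
  start: add(mul(SSZ, SSSZ), mul(SZ, Z))
  step 1: add(add(SSSZ, mul(SZ, SSSZ)), mul(SZ, Z))
  step 2: add(S(add(SSZ, mul(SZ, SSSZ))), mul(SZ, Z))
  step 3: S(add(add(SSZ, mul(SZ, SSSZ)), mul(SZ, Z)))
  step 4: S(add(S(add(SZ, mul(SZ, SSSZ))), mul(SZ, Z)))
  step 5: S(S(add(add(SZ, mul(SZ, SSSZ)), mul(SZ, Z))))
  step 6: S(S(add(S(add(Z, mul(SZ, SSSZ))), mul(SZ, Z))))
  step 7: S(S(S(add(add(Z, mul(SZ, SSSZ)), mul(SZ, Z)))))
  step 8: S(S(S(add(mul(SZ, SSSZ), mul(SZ, Z)))))
  step 9: S(S(S(add(add(SSSZ, mul(Z, SSSZ)), mul(SZ, Z)))))
  step 10: S(S(S(add(S(add(SSZ, mul(Z, SSSZ))), mul(SZ, Z)))))
  step 11: S(S(S(S(add(add(SSZ, mul(Z, SSSZ)), mul(SZ, Z))))))
  step 12: S(S(S(S(add(S(add(SZ, mul(Z, SSSZ))), mul(SZ, Z))))))
  step 13: S(S(S(S(S(add(add(SZ, mul(Z, SSSZ)), mul(SZ, Z)))))))
  step 14: S(S(S(S(S(add(S(add(Z, mul(Z, SSSZ))), mul(SZ, Z)))))))
  step 15: S(S(S(S(S(S(add(add(Z, mul(Z, SSSZ)), mul(SZ, Z))))))))
  step 16: S(S(S(S(S(S(add(mul(Z, SSSZ), mul(SZ, Z))))))))
  step 17: S(S(S(S(S(S(add(Z, mul(SZ, Z))))))))
  step 18: S(S(S(S(S(S(mul(SZ, Z)))))))
  step 19: S(S(S(S(S(S(add(Z, mul(Z, Z))))))))
  step 20: S(S(S(S(S(S(mul(Z, Z)))))))
  step 21: S^6(Z)

Term B:
  start: add(mul(add(SSZ, Z), SSSZ), add(SZ, mul(Z, SZ)))
  step 1: add(mul(S(add(SZ, Z)), SSSZ), add(SZ, mul(Z, SZ)))
  step 2: add(add(SSSZ, mul(add(SZ, Z), SSSZ)), add(SZ, mul(Z, SZ)))
  step 3: add(S(add(SSZ, mul(add(SZ, Z), SSSZ))), add(SZ, mul(Z, SZ)))
  step 4: S(add(add(SSZ, mul(add(SZ, Z), SSSZ)), add(SZ, mul(Z, SZ))))
  step 5: S(add(S(add(SZ, mul(add(SZ, Z), SSSZ))), add(SZ, mul(Z, SZ))))
  step 6: S(S(add(add(SZ, mul(add(SZ, Z), SSSZ)), add(SZ, mul(Z, SZ)))))
  step 7: S(S(add(S(add(Z, mul(add(SZ, Z), SSSZ))), add(SZ, mul(Z, SZ)))))
  step 8: S(S(S(add(add(Z, mul(add(SZ, Z), SSSZ)), add(SZ, mul(Z, SZ))))))
  step 9: S(S(S(add(mul(add(SZ, Z), SSSZ), add(SZ, mul(Z, SZ))))))
  step 10: S(S(S(add(mul(S(add(Z, Z)), SSSZ), add(SZ, mul(Z, SZ))))))
  step 11: S(S(S(add(add(SSSZ, mul(add(Z, Z), SSSZ)), add(SZ, mul(Z, SZ))))))
  step 12: S(S(S(add(S(add(SSZ, mul(add(Z, Z), SSSZ))), add(SZ, mul(Z, SZ))))))
  step 13: S(S(S(S(add(add(SSZ, mul(add(Z, Z), SSSZ)), add(SZ, mul(Z, SZ)))))))
  step 14: S(S(S(S(add(S(add(SZ, mul(add(Z, Z), SSSZ))), add(SZ, mul(Z, SZ)))))))
  step 15: S(S(S(S(S(add(add(SZ, mul(add(Z, Z), SSSZ)), add(SZ, mul(Z, SZ))))))))
  step 16: S(S(S(S(S(add(S(add(Z, mul(add(Z, Z), SSSZ))), add(SZ, mul(Z, SZ))))))))
  step 17: S(S(S(S(S(S(add(add(Z, mul(add(Z, Z), SSSZ)), add(SZ, mul(Z, SZ)))))))))
  step 18: S(S(S(S(S(S(add(mul(add(Z, Z), SSSZ), add(SZ, mul(Z, SZ)))))))))
  step 19: S(S(S(S(S(S(add(mul(Z, SSSZ), add(SZ, mul(Z, SZ)))))))))
  step 20: S(S(S(S(S(S(add(Z, add(SZ, mul(Z, SZ)))))))))
  step 21: S(S(S(S(S(S(add(SZ, mul(Z, SZ))))))))
  step 22: S(S(S(S(S(S(S(add(Z, mul(Z, SZ)))))))))
  step 23: S(S(S(S(S(S(S(mul(Z, SZ))))))))
  step 24: S^7(Z)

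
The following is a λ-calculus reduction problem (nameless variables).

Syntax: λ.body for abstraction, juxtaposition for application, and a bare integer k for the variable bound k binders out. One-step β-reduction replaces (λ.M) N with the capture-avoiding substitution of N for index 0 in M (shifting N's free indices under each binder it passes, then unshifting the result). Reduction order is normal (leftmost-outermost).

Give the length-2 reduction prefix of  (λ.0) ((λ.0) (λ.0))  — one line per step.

  start: (λ.0) ((λ.0) (λ.0))
  [1] (λ.0) (λ.0)
  [2] λ.0

Answer: after 2 steps: λ.0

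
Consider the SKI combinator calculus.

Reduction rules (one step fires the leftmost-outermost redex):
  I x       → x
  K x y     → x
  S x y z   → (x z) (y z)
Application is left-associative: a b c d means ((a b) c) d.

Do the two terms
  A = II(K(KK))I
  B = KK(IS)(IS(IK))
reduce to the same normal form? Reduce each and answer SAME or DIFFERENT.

Answer: DIFFERENT — A ⇓ KK, B ⇓ K(SK)

Reduction:
Term A:
  start: II(K(KK))I
  →1  I(K(KK))I
  →2  K(KK)I
  →3  KK

Term B:
  start: KK(IS)(IS(IK))
  →1  K(IS(IK))
  →2  K(S(IK))
  →3  K(SK)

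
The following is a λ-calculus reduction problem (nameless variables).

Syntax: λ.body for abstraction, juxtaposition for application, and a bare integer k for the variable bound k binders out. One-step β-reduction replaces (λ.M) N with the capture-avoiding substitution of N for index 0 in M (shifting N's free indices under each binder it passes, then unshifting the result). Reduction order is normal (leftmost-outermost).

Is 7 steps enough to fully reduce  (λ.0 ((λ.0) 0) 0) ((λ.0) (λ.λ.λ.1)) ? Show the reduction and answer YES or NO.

  start: (λ.0 ((λ.0) 0) 0) ((λ.0) (λ.λ.λ.1))
  [1] (λ.0) (λ.λ.λ.1) ((λ.0) ((λ.0) (λ.λ.λ.1))) ((λ.0) (λ.λ.λ.1))
  [2] (λ.λ.λ.1) ((λ.0) ((λ.0) (λ.λ.λ.1))) ((λ.0) (λ.λ.λ.1))
  [3] (λ.λ.1) ((λ.0) (λ.λ.λ.1))
  [4] λ.(λ.0) (λ.λ.λ.1)
  [5] λ.λ.λ.λ.1

Answer: YES — reaches normal form λ.λ.λ.λ.1 in 5 ≤ 7 steps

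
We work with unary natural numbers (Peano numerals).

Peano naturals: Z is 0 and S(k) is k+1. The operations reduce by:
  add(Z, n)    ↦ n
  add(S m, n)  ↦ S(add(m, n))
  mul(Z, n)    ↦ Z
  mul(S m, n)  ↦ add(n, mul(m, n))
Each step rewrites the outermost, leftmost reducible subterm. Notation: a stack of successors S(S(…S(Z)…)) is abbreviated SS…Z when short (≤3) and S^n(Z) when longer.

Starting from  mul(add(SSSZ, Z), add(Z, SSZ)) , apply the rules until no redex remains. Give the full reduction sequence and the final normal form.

  start: mul(add(SSSZ, Z), add(Z, SSZ))
  step 1: mul(S(add(SSZ, Z)), add(Z, SSZ))
  step 2: add(add(Z, SSZ), mul(add(SSZ, Z), add(Z, SSZ)))
  step 3: add(SSZ, mul(add(SSZ, Z), add(Z, SSZ)))
  step 4: S(add(SZ, mul(add(SSZ, Z), add(Z, SSZ))))
  step 5: S(S(add(Z, mul(add(SSZ, Z), add(Z, SSZ)))))
  step 6: S(S(mul(add(SSZ, Z), add(Z, SSZ))))
  step 7: S(S(mul(S(add(SZ, Z)), add(Z, SSZ))))
  step 8: S(S(add(add(Z, SSZ), mul(add(SZ, Z), add(Z, SSZ)))))
  step 9: S(S(add(SSZ, mul(add(SZ, Z), add(Z, SSZ)))))
  step 10: S(S(S(add(SZ, mul(add(SZ, Z), add(Z, SSZ))))))
  step 11: S(S(S(S(add(Z, mul(add(SZ, Z), add(Z, SSZ)))))))
  step 12: S(S(S(S(mul(add(SZ, Z), add(Z, SSZ))))))
  step 13: S(S(S(S(mul(S(add(Z, Z)), add(Z, SSZ))))))
  step 14: S(S(S(S(add(add(Z, SSZ), mul(add(Z, Z), add(Z, SSZ)))))))
  step 15: S(S(S(S(add(SSZ, mul(add(Z, Z), add(Z, SSZ)))))))
  step 16: S(S(S(S(S(add(SZ, mul(add(Z, Z), add(Z, SSZ))))))))
  step 17: S(S(S(S(S(S(add(Z, mul(add(Z, Z), add(Z, SSZ)))))))))
  step 18: S(S(S(S(S(S(mul(add(Z, Z), add(Z, SSZ))))))))
  step 19: S(S(S(S(S(S(mul(Z, add(Z, SSZ))))))))
  step 20: S^6(Z)

Answer: normal form = S^6(Z)  (in 20 steps)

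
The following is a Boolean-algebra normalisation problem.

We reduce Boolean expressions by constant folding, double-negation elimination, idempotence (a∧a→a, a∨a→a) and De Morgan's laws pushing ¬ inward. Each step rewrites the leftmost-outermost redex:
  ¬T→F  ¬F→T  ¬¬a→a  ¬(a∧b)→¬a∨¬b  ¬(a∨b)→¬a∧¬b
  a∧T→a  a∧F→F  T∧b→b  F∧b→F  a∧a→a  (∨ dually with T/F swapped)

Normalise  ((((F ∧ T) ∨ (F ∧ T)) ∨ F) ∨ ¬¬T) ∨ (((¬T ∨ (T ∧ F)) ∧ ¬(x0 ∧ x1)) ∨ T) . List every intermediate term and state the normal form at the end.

Answer: normal form = T  (in 6 steps)

Derivation:
  start: ((((F ∧ T) ∨ (F ∧ T)) ∨ F) ∨ ¬¬T) ∨ (((¬T ∨ (T ∧ F)) ∧ ¬(x0 ∧ x1)) ∨ T)
  →1  (((F ∧ T) ∨ (F ∧ T)) ∨ ¬¬T) ∨ (((¬T ∨ (T ∧ F)) ∧ ¬(x0 ∧ x1)) ∨ T)
  →2  ((F ∧ T) ∨ ¬¬T) ∨ (((¬T ∨ (T ∧ F)) ∧ ¬(x0 ∧ x1)) ∨ T)
  →3  (F ∨ ¬¬T) ∨ (((¬T ∨ (T ∧ F)) ∧ ¬(x0 ∧ x1)) ∨ T)
  →4  ¬¬T ∨ (((¬T ∨ (T ∧ F)) ∧ ¬(x0 ∧ x1)) ∨ T)
  →5  T ∨ (((¬T ∨ (T ∧ F)) ∧ ¬(x0 ∧ x1)) ∨ T)
  →6  T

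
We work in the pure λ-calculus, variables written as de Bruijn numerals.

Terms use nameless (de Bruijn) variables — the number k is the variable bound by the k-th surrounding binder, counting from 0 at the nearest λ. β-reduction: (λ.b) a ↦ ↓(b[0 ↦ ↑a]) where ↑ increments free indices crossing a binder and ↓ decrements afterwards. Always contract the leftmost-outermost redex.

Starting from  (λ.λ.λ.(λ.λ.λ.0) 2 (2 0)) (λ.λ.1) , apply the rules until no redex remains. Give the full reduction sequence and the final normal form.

Answer: normal form = λ.λ.λ.0  (in 3 steps)

Reduction:
  start: (λ.λ.λ.(λ.λ.λ.0) 2 (2 0)) (λ.λ.1)
  step 1: λ.λ.(λ.λ.λ.0) (λ.λ.1) ((λ.λ.1) 0)
  step 2: λ.λ.(λ.λ.0) ((λ.λ.1) 0)
  step 3: λ.λ.λ.0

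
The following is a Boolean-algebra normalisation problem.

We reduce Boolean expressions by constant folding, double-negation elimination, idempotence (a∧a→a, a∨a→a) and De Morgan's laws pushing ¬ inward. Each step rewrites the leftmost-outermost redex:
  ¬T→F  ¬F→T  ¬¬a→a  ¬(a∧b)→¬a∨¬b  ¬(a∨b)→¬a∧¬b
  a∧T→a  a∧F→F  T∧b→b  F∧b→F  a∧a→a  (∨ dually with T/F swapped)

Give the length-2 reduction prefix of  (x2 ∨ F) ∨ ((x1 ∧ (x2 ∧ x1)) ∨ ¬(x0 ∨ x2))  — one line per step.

  start: (x2 ∨ F) ∨ ((x1 ∧ (x2 ∧ x1)) ∨ ¬(x0 ∨ x2))
  →1  x2 ∨ ((x1 ∧ (x2 ∧ x1)) ∨ ¬(x0 ∨ x2))
  →2  x2 ∨ ((x1 ∧ (x2 ∧ x1)) ∨ (¬x0 ∧ ¬x2))

Answer: after 2 steps: x2 ∨ ((x1 ∧ (x2 ∧ x1)) ∨ (¬x0 ∧ ¬x2))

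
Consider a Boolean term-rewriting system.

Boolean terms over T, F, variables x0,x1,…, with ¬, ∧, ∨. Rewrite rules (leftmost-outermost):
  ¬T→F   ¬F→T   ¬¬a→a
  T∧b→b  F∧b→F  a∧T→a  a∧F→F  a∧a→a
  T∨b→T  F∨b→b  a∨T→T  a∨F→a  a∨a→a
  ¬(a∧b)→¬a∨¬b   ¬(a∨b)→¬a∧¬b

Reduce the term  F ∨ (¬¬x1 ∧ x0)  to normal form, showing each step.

  start: F ∨ (¬¬x1 ∧ x0)
  [1] ¬¬x1 ∧ x0
  [2] x1 ∧ x0

Answer: normal form = x1 ∧ x0  (in 2 steps)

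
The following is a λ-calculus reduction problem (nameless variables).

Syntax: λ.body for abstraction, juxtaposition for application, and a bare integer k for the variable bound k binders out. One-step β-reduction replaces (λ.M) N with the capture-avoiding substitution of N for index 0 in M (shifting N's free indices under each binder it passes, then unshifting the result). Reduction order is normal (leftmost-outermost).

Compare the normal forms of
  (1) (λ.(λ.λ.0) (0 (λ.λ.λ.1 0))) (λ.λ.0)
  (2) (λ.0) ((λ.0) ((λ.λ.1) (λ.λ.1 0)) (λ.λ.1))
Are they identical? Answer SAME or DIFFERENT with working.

Term A:
  start: (λ.(λ.λ.0) (0 (λ.λ.λ.1 0))) (λ.λ.0)
  step 1: (λ.λ.0) ((λ.λ.0) (λ.λ.λ.1 0))
  step 2: λ.0

Term B:
  start: (λ.0) ((λ.0) ((λ.λ.1) (λ.λ.1 0)) (λ.λ.1))
  step 1: (λ.0) ((λ.λ.1) (λ.λ.1 0)) (λ.λ.1)
  step 2: (λ.λ.1) (λ.λ.1 0) (λ.λ.1)
  step 3: (λ.λ.λ.1 0) (λ.λ.1)
  step 4: λ.λ.1 0

Answer: DIFFERENT — A ⇓ λ.0, B ⇓ λ.λ.1 0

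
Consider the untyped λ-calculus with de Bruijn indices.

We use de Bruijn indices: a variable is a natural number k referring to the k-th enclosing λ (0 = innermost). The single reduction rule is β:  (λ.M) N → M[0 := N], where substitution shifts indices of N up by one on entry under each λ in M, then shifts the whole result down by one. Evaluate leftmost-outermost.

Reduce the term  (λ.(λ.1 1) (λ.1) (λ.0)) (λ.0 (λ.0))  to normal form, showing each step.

Answer: normal form = λ.0  (in 6 steps)

Derivation:
  start: (λ.(λ.1 1) (λ.1) (λ.0)) (λ.0 (λ.0))
  [1] (λ.(λ.0 (λ.0)) (λ.0 (λ.0))) (λ.λ.0 (λ.0)) (λ.0)
  [2] (λ.0 (λ.0)) (λ.0 (λ.0)) (λ.0)
  [3] (λ.0 (λ.0)) (λ.0) (λ.0)
  [4] (λ.0) (λ.0) (λ.0)
  [5] (λ.0) (λ.0)
  [6] λ.0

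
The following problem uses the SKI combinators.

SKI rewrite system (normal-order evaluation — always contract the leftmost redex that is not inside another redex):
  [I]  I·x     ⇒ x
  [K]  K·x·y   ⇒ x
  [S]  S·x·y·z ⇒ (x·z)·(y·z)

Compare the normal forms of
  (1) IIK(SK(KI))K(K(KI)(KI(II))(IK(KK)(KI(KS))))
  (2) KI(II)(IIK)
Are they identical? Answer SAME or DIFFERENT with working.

Answer: DIFFERENT — A ⇓ I, B ⇓ K

Derivation:
Term A:
  start: IIK(SK(KI))K(K(KI)(KI(II))(IK(KK)(KI(KS))))
  step 1: IK(SK(KI))K(K(KI)(KI(II))(IK(KK)(KI(KS))))
  step 2: K(SK(KI))K(K(KI)(KI(II))(IK(KK)(KI(KS))))
  step 3: SK(KI)(K(KI)(KI(II))(IK(KK)(KI(KS))))
  step 4: K(K(KI)(KI(II))(IK(KK)(KI(KS))))(KI(K(KI)(KI(II))(IK(KK)(KI(KS)))))
  step 5: K(KI)(KI(II))(IK(KK)(KI(KS)))
  step 6: KI(IK(KK)(KI(KS)))
  step 7: I

Term B:
  start: KI(II)(IIK)
  step 1: I(IIK)
  step 2: IIK
  step 3: IK
  step 4: K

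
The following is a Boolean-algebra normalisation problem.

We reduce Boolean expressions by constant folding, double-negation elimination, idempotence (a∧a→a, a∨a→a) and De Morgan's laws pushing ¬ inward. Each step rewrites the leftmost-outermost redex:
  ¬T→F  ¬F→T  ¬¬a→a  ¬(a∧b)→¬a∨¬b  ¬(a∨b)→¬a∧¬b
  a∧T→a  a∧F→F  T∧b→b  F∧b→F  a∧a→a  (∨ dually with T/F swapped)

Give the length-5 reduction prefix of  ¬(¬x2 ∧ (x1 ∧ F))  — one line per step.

  start: ¬(¬x2 ∧ (x1 ∧ F))
  step 1: ¬¬x2 ∨ ¬(x1 ∧ F)
  step 2: x2 ∨ ¬(x1 ∧ F)
  step 3: x2 ∨ (¬x1 ∨ ¬F)
  step 4: x2 ∨ (¬x1 ∨ T)
  step 5: x2 ∨ T

Answer: after 5 steps: x2 ∨ T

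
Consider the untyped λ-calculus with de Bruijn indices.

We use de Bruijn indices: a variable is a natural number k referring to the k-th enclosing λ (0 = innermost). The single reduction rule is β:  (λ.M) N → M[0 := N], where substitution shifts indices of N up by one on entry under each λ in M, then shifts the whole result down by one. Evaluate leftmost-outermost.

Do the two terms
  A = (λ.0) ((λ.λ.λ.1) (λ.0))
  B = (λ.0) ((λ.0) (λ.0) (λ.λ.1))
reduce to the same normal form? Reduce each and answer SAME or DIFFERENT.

Answer: SAME — A ⇓ λ.λ.1, B ⇓ λ.λ.1

Working:
Term A:
  start: (λ.0) ((λ.λ.λ.1) (λ.0))
  [1] (λ.λ.λ.1) (λ.0)
  [2] λ.λ.1

Term B:
  start: (λ.0) ((λ.0) (λ.0) (λ.λ.1))
  [1] (λ.0) (λ.0) (λ.λ.1)
  [2] (λ.0) (λ.λ.1)
  [3] λ.λ.1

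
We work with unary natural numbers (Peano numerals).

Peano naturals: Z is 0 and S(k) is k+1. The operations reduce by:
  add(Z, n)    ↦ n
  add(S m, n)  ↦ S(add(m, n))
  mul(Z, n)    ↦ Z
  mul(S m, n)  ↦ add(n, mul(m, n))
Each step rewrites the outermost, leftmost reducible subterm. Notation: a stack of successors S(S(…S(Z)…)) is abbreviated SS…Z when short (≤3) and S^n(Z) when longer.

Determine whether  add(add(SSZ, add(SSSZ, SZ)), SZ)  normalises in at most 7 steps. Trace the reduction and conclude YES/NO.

Answer: NO — after 7 steps the term is S(S(S(add(add(SSZ, SZ), SZ)))), not yet normal

Derivation:
  start: add(add(SSZ, add(SSSZ, SZ)), SZ)
  →1  add(S(add(SZ, add(SSSZ, SZ))), SZ)
  →2  S(add(add(SZ, add(SSSZ, SZ)), SZ))
  →3  S(add(S(add(Z, add(SSSZ, SZ))), SZ))
  →4  S(S(add(add(Z, add(SSSZ, SZ)), SZ)))
  →5  S(S(add(add(SSSZ, SZ), SZ)))
  →6  S(S(add(S(add(SSZ, SZ)), SZ)))
  →7  S(S(S(add(add(SSZ, SZ), SZ))))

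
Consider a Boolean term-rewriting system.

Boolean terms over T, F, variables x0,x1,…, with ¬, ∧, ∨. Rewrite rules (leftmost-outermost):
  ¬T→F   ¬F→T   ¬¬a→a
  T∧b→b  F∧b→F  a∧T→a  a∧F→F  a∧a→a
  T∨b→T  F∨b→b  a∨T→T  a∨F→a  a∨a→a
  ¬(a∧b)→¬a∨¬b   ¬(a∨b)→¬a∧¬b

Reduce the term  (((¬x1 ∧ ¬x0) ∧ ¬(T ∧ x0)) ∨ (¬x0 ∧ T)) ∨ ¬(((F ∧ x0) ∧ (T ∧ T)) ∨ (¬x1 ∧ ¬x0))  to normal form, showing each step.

  start: (((¬x1 ∧ ¬x0) ∧ ¬(T ∧ x0)) ∨ (¬x0 ∧ T)) ∨ ¬(((F ∧ x0) ∧ (T ∧ T)) ∨ (¬x1 ∧ ¬x0))
  [1] (((¬x1 ∧ ¬x0) ∧ (¬T ∨ ¬x0)) ∨ (¬x0 ∧ T)) ∨ ¬(((F ∧ x0) ∧ (T ∧ T)) ∨ (¬x1 ∧ ¬x0))
  [2] (((¬x1 ∧ ¬x0) ∧ (F ∨ ¬x0)) ∨ (¬x0 ∧ T)) ∨ ¬(((F ∧ x0) ∧ (T ∧ T)) ∨ (¬x1 ∧ ¬x0))
  [3] (((¬x1 ∧ ¬x0) ∧ ¬x0) ∨ (¬x0 ∧ T)) ∨ ¬(((F ∧ x0) ∧ (T ∧ T)) ∨ (¬x1 ∧ ¬x0))
  [4] (((¬x1 ∧ ¬x0) ∧ ¬x0) ∨ ¬x0) ∨ ¬(((F ∧ x0) ∧ (T ∧ T)) ∨ (¬x1 ∧ ¬x0))
  [5] (((¬x1 ∧ ¬x0) ∧ ¬x0) ∨ ¬x0) ∨ (¬((F ∧ x0) ∧ (T ∧ T)) ∧ ¬(¬x1 ∧ ¬x0))
  [6] (((¬x1 ∧ ¬x0) ∧ ¬x0) ∨ ¬x0) ∨ ((¬(F ∧ x0) ∨ ¬(T ∧ T)) ∧ ¬(¬x1 ∧ ¬x0))
  [7] (((¬x1 ∧ ¬x0) ∧ ¬x0) ∨ ¬x0) ∨ (((¬F ∨ ¬x0) ∨ ¬(T ∧ T)) ∧ ¬(¬x1 ∧ ¬x0))
  [8] (((¬x1 ∧ ¬x0) ∧ ¬x0) ∨ ¬x0) ∨ (((T ∨ ¬x0) ∨ ¬(T ∧ T)) ∧ ¬(¬x1 ∧ ¬x0))
  [9] (((¬x1 ∧ ¬x0) ∧ ¬x0) ∨ ¬x0) ∨ ((T ∨ ¬(T ∧ T)) ∧ ¬(¬x1 ∧ ¬x0))
  [10] (((¬x1 ∧ ¬x0) ∧ ¬x0) ∨ ¬x0) ∨ (T ∧ ¬(¬x1 ∧ ¬x0))
  [11] (((¬x1 ∧ ¬x0) ∧ ¬x0) ∨ ¬x0) ∨ ¬(¬x1 ∧ ¬x0)
  [12] (((¬x1 ∧ ¬x0) ∧ ¬x0) ∨ ¬x0) ∨ (¬¬x1 ∨ ¬¬x0)
  [13] (((¬x1 ∧ ¬x0) ∧ ¬x0) ∨ ¬x0) ∨ (x1 ∨ ¬¬x0)
  [14] (((¬x1 ∧ ¬x0) ∧ ¬x0) ∨ ¬x0) ∨ (x1 ∨ x0)

Answer: normal form = (((¬x1 ∧ ¬x0) ∧ ¬x0) ∨ ¬x0) ∨ (x1 ∨ x0)  (in 14 steps)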